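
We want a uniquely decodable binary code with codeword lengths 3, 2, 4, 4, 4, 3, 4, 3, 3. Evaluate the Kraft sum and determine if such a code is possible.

1; yes

With common denominator 2^4 = 16: Σ 2^(−ℓᵢ) = 2/16 + 4/16 + 1/16 + 1/16 + 1/16 + 2/16 + 1/16 + 2/16 + 2/16 = 16/16 = 1.
Kraft's inequality requires Σ ≤ 1; here Σ = 1 ≤ 1, so such a prefix code exists.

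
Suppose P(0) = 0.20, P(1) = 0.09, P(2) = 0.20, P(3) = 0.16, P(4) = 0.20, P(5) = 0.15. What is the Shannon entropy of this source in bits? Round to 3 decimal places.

H = −Σ pᵢ log₂ pᵢ.
−0.20·log₂(0.20) = 0.4644
−0.09·log₂(0.09) = 0.3127
−0.20·log₂(0.20) = 0.4644
−0.16·log₂(0.16) = 0.4230
−0.20·log₂(0.20) = 0.4644
−0.15·log₂(0.15) = 0.4105
Sum ≈ 2.5394 → 2.539 bits.

2.539 bits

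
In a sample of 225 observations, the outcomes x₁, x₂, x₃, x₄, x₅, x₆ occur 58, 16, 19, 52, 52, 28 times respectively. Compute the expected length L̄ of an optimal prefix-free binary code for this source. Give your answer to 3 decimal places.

Probabilities are the counts divided by 225.
Repeatedly combine the two least-probable nodes; the expected code length is the sum of the merged weights.
merge 16/225 + 19/225 → 7/45
merge 28/225 + 7/45 → 7/25
merge 52/225 + 52/225 → 104/225
merge 58/225 + 7/25 → 121/225
merge 104/225 + 121/225 → 1
L = 7/45 + 7/25 + 104/225 + 121/225 + 1 = 548/225 ≈ 2.436 bits/symbol.

2.436 bits/symbol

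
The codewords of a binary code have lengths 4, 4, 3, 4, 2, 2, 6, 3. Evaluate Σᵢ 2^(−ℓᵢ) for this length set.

0.953125

With common denominator 2^6 = 64: Σ 2^(−ℓᵢ) = 4/64 + 4/64 + 8/64 + 4/64 + 16/64 + 16/64 + 1/64 + 8/64 = 61/64 = 0.953125.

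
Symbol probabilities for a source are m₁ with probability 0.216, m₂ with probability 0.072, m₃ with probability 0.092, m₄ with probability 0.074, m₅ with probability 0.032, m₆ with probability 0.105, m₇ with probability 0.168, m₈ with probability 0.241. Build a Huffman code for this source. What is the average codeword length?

2.813 bits/symbol

Repeatedly combine the two least-probable nodes; the expected code length is the sum of the merged weights.
merge 4/125 + 9/125 → 13/125
merge 37/500 + 23/250 → 83/500
merge 13/125 + 21/200 → 209/1000
merge 83/500 + 21/125 → 167/500
merge 209/1000 + 27/125 → 17/40
merge 241/1000 + 167/500 → 23/40
merge 17/40 + 23/40 → 1
L = 13/125 + 83/500 + 209/1000 + 167/500 + 17/40 + 23/40 + 1 = 2813/1000 = 2.813 bits/symbol.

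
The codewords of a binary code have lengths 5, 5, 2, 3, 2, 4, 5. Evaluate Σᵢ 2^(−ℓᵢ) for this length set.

0.78125

With common denominator 2^5 = 32: Σ 2^(−ℓᵢ) = 1/32 + 1/32 + 8/32 + 4/32 + 8/32 + 2/32 + 1/32 = 25/32 = 0.78125.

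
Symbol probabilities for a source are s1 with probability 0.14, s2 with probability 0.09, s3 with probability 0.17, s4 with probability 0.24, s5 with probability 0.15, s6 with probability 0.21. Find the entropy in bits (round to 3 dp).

H = −Σ pᵢ log₂ pᵢ.
−0.14·log₂(0.14) = 0.3971
−0.09·log₂(0.09) = 0.3127
−0.17·log₂(0.17) = 0.4346
−0.24·log₂(0.24) = 0.4941
−0.15·log₂(0.15) = 0.4105
−0.21·log₂(0.21) = 0.4728
Sum ≈ 2.5219 → 2.522 bits.

2.522 bits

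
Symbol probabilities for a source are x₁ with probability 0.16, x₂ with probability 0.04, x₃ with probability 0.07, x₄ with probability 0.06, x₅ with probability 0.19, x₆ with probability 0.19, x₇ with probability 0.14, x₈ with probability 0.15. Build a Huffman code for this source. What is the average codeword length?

Repeatedly combine the two least-probable nodes; the expected code length is the sum of the merged weights.
merge 1/25 + 3/50 → 1/10
merge 7/100 + 1/10 → 17/100
merge 7/50 + 3/20 → 29/100
merge 4/25 + 17/100 → 33/100
merge 19/100 + 19/100 → 19/50
merge 29/100 + 33/100 → 31/50
merge 19/50 + 31/50 → 1
L = 1/10 + 17/100 + 29/100 + 33/100 + 19/50 + 31/50 + 1 = 289/100 = 2.89 bits/symbol.

2.89 bits/symbol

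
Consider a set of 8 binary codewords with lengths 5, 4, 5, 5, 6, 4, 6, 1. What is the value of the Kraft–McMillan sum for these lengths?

0.75

With common denominator 2^6 = 64: Σ 2^(−ℓᵢ) = 2/64 + 4/64 + 2/64 + 2/64 + 1/64 + 4/64 + 1/64 + 32/64 = 48/64 = 0.75.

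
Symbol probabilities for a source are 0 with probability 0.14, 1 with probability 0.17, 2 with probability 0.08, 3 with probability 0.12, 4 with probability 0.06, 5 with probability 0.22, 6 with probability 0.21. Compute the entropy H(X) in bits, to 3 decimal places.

2.687 bits

H = −Σ pᵢ log₂ pᵢ.
−0.14·log₂(0.14) = 0.3971
−0.17·log₂(0.17) = 0.4346
−0.08·log₂(0.08) = 0.2915
−0.12·log₂(0.12) = 0.3671
−0.06·log₂(0.06) = 0.2435
−0.22·log₂(0.22) = 0.4806
−0.21·log₂(0.21) = 0.4728
Sum ≈ 2.6872 → 2.687 bits.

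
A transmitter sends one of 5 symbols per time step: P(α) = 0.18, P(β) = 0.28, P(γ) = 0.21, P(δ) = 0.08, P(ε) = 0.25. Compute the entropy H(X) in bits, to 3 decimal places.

2.224 bits

H = −Σ pᵢ log₂ pᵢ.
−0.18·log₂(0.18) = 0.4453
−0.28·log₂(0.28) = 0.5142
−0.21·log₂(0.21) = 0.4728
−0.08·log₂(0.08) = 0.2915
−0.25·log₂(0.25) = 0.5000
Sum ≈ 2.2239 → 2.224 bits.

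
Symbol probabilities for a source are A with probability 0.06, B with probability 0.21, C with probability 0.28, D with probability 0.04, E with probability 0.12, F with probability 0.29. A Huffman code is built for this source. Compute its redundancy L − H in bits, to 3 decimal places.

Entropy H = −Σ p log₂ p ≈ 2.3013 bits.
Huffman merges: 1/25+3/50→1/10; 1/10+3/25→11/50; 21/100+11/50→43/100; 7/25+29/100→57/100; 43/100+57/100→1. L = 58/25 ≈ 2.3200.
L − H = 2.3200 − 2.3013 = 0.019 bits.

0.019 bits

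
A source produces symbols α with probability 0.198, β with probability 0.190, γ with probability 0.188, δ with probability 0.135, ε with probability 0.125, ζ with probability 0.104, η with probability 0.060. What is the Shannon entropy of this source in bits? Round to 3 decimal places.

H = −Σ pᵢ log₂ pᵢ.
−0.198·log₂(0.198) = 0.4626
−0.190·log₂(0.190) = 0.4552
−0.188·log₂(0.188) = 0.4533
−0.135·log₂(0.135) = 0.3900
−0.125·log₂(0.125) = 0.3750
−0.104·log₂(0.104) = 0.3396
−0.060·log₂(0.060) = 0.2435
Sum ≈ 2.7193 → 2.719 bits.

2.719 bits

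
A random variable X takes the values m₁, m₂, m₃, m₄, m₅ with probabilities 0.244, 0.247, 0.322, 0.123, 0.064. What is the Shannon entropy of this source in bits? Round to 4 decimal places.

2.1470 bits

H = −Σ pᵢ log₂ pᵢ.
−0.244·log₂(0.244) = 0.4966
−0.247·log₂(0.247) = 0.4983
−0.322·log₂(0.322) = 0.5264
−0.123·log₂(0.123) = 0.3719
−0.064·log₂(0.064) = 0.2538
Sum ≈ 2.1470 → 2.1470 bits.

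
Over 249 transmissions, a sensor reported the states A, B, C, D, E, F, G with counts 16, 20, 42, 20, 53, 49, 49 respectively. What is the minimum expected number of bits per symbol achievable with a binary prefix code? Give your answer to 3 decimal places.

Probabilities are the counts divided by 249.
Repeatedly combine the two least-probable nodes; the expected code length is the sum of the merged weights.
merge 16/249 + 20/249 → 12/83
merge 20/249 + 12/83 → 56/249
merge 14/83 + 49/249 → 91/249
merge 49/249 + 53/249 → 34/83
merge 56/249 + 91/249 → 49/83
merge 34/83 + 49/83 → 1
L = 12/83 + 56/249 + 91/249 + 34/83 + 49/83 + 1 = 227/83 ≈ 2.735 bits/symbol.

2.735 bits/symbol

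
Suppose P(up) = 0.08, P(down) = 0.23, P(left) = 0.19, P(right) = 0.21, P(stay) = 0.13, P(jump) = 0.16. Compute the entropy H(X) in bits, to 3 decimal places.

2.513 bits

H = −Σ pᵢ log₂ pᵢ.
−0.08·log₂(0.08) = 0.2915
−0.23·log₂(0.23) = 0.4877
−0.19·log₂(0.19) = 0.4552
−0.21·log₂(0.21) = 0.4728
−0.13·log₂(0.13) = 0.3826
−0.16·log₂(0.16) = 0.4230
Sum ≈ 2.5129 → 2.513 bits.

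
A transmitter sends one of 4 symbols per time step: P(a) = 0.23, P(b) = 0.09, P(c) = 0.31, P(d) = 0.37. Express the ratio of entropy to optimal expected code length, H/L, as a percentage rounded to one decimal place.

Entropy H = −Σ p log₂ p ≈ 1.8548 bits.
Huffman merges: 9/100+23/100→8/25; 31/100+8/25→63/100; 37/100+63/100→1. L = 39/20 ≈ 1.9500.
Efficiency = H/L = 1.8548/1.9500 = 95.1%.

95.1%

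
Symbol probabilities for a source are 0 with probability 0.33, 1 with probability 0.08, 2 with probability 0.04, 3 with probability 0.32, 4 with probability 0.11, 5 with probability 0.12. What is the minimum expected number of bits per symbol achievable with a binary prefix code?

Repeatedly combine the two least-probable nodes; the expected code length is the sum of the merged weights.
merge 1/25 + 2/25 → 3/25
merge 11/100 + 3/25 → 23/100
merge 3/25 + 23/100 → 7/20
merge 8/25 + 33/100 → 13/20
merge 7/20 + 13/20 → 1
L = 3/25 + 23/100 + 7/20 + 13/20 + 1 = 47/20 = 2.35 bits/symbol.

2.35 bits/symbol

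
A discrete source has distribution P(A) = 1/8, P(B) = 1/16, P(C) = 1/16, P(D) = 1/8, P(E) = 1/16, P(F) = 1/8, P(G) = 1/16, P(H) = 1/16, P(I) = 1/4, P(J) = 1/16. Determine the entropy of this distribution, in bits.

3.125 bits

Each probability is a power of 1/2, so log₂(1/p) is an integer.
H = Σ p·log₂(1/p) = 1/8·3 + 1/16·4 + 1/16·4 + 1/8·3 + 1/16·4 + 1/8·3 + 1/16·4 + 1/16·4 + 1/4·2 + 1/16·4 = 3.125 bits.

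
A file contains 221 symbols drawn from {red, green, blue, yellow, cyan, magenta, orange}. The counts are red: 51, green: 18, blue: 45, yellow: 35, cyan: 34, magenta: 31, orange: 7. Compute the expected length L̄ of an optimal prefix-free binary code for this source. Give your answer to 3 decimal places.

Probabilities are the counts divided by 221.
Repeatedly combine the two least-probable nodes; the expected code length is the sum of the merged weights.
merge 7/221 + 18/221 → 25/221
merge 25/221 + 31/221 → 56/221
merge 2/13 + 35/221 → 69/221
merge 45/221 + 3/13 → 96/221
merge 56/221 + 69/221 → 125/221
merge 96/221 + 125/221 → 1
L = 25/221 + 56/221 + 69/221 + 96/221 + 125/221 + 1 = 592/221 ≈ 2.679 bits/symbol.

2.679 bits/symbol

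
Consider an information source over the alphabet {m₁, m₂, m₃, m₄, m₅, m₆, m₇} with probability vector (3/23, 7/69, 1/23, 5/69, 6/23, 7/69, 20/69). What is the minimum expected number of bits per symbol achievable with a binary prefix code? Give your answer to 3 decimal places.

2.565 bits/symbol

Repeatedly combine the two least-probable nodes; the expected code length is the sum of the merged weights.
merge 1/23 + 5/69 → 8/69
merge 7/69 + 7/69 → 14/69
merge 8/69 + 3/23 → 17/69
merge 14/69 + 17/69 → 31/69
merge 6/23 + 20/69 → 38/69
merge 31/69 + 38/69 → 1
L = 8/69 + 14/69 + 17/69 + 31/69 + 38/69 + 1 = 59/23 ≈ 2.565 bits/symbol.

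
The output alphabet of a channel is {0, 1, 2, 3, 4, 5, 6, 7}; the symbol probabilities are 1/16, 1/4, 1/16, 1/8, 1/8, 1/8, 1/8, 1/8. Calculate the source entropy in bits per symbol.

2.875 bits

Each probability is a power of 1/2, so log₂(1/p) is an integer.
H = Σ p·log₂(1/p) = 1/16·4 + 1/4·2 + 1/16·4 + 1/8·3 + 1/8·3 + 1/8·3 + 1/8·3 + 1/8·3 = 2.875 bits.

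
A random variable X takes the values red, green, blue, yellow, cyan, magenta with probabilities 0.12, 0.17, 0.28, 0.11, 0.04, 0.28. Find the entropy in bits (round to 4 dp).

H = −Σ pᵢ log₂ pᵢ.
−0.12·log₂(0.12) = 0.3671
−0.17·log₂(0.17) = 0.4346
−0.28·log₂(0.28) = 0.5142
−0.11·log₂(0.11) = 0.3503
−0.04·log₂(0.04) = 0.1858
−0.28·log₂(0.28) = 0.5142
Sum ≈ 2.3661 → 2.3661 bits.

2.3661 bits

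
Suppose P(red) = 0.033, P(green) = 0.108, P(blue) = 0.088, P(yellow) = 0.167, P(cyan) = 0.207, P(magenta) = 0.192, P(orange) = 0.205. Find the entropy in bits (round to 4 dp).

H = −Σ pᵢ log₂ pᵢ.
−0.033·log₂(0.033) = 0.1624
−0.108·log₂(0.108) = 0.3468
−0.088·log₂(0.088) = 0.3086
−0.167·log₂(0.167) = 0.4312
−0.207·log₂(0.207) = 0.4704
−0.192·log₂(0.192) = 0.4571
−0.205·log₂(0.205) = 0.4687
Sum ≈ 2.6451 → 2.6451 bits.

2.6451 bits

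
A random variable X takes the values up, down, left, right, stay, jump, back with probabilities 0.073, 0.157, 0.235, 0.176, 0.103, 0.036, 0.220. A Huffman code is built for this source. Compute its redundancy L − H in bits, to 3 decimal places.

Entropy H = −Σ p log₂ p ≈ 2.6181 bits.
Huffman merges: 9/250+73/1000→109/1000; 103/1000+109/1000→53/250; 157/1000+22/125→333/1000; 53/250+11/50→54/125; 47/200+333/1000→71/125; 54/125+71/125→1. L = 1327/500 ≈ 2.6540.
L − H = 2.6540 − 2.6181 = 0.036 bits.

0.036 bits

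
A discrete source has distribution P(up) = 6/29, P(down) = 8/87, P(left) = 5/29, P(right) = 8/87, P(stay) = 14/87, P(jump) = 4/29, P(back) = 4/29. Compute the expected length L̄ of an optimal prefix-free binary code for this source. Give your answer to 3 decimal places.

2.793 bits/symbol

Repeatedly combine the two least-probable nodes; the expected code length is the sum of the merged weights.
merge 8/87 + 8/87 → 16/87
merge 4/29 + 4/29 → 8/29
merge 14/87 + 5/29 → 1/3
merge 16/87 + 6/29 → 34/87
merge 8/29 + 1/3 → 53/87
merge 34/87 + 53/87 → 1
L = 16/87 + 8/29 + 1/3 + 34/87 + 53/87 + 1 = 81/29 ≈ 2.793 bits/symbol.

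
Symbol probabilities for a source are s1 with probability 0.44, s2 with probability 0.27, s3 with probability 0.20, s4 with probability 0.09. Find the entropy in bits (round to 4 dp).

H = −Σ pᵢ log₂ pᵢ.
−0.44·log₂(0.44) = 0.5211
−0.27·log₂(0.27) = 0.5100
−0.20·log₂(0.20) = 0.4644
−0.09·log₂(0.09) = 0.3127
Sum ≈ 1.8082 → 1.8082 bits.

1.8082 bits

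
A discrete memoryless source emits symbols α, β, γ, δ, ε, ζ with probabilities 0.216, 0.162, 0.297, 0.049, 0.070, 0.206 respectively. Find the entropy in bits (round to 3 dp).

2.374 bits

H = −Σ pᵢ log₂ pᵢ.
−0.216·log₂(0.216) = 0.4776
−0.162·log₂(0.162) = 0.4254
−0.297·log₂(0.297) = 0.5202
−0.049·log₂(0.049) = 0.2132
−0.070·log₂(0.070) = 0.2686
−0.206·log₂(0.206) = 0.4695
Sum ≈ 2.3744 → 2.374 bits.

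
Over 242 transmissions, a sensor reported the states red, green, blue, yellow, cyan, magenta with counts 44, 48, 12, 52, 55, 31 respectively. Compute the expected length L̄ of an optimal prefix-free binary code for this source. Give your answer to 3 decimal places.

2.537 bits/symbol

Probabilities are the counts divided by 242.
Repeatedly combine the two least-probable nodes; the expected code length is the sum of the merged weights.
merge 6/121 + 31/242 → 43/242
merge 43/242 + 2/11 → 87/242
merge 24/121 + 26/121 → 50/121
merge 5/22 + 87/242 → 71/121
merge 50/121 + 71/121 → 1
L = 43/242 + 87/242 + 50/121 + 71/121 + 1 = 307/121 ≈ 2.537 bits/symbol.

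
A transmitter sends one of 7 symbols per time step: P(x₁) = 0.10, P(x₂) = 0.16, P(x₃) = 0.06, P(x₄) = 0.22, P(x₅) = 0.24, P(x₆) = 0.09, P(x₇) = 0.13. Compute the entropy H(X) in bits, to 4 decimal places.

2.6687 bits

H = −Σ pᵢ log₂ pᵢ.
−0.10·log₂(0.10) = 0.3322
−0.16·log₂(0.16) = 0.4230
−0.06·log₂(0.06) = 0.2435
−0.22·log₂(0.22) = 0.4806
−0.24·log₂(0.24) = 0.4941
−0.09·log₂(0.09) = 0.3127
−0.13·log₂(0.13) = 0.3826
Sum ≈ 2.6687 → 2.6687 bits.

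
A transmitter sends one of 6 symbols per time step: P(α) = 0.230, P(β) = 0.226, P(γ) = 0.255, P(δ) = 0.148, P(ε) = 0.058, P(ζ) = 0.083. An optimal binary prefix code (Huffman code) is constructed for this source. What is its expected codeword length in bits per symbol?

2.43 bits/symbol

Repeatedly combine the two least-probable nodes; the expected code length is the sum of the merged weights.
merge 29/500 + 83/1000 → 141/1000
merge 141/1000 + 37/250 → 289/1000
merge 113/500 + 23/100 → 57/125
merge 51/200 + 289/1000 → 68/125
merge 57/125 + 68/125 → 1
L = 141/1000 + 289/1000 + 57/125 + 68/125 + 1 = 243/100 = 2.43 bits/symbol.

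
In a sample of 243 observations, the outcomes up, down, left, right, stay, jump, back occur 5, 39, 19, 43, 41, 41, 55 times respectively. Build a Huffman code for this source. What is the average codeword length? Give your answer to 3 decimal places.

2.695 bits/symbol

Probabilities are the counts divided by 243.
Repeatedly combine the two least-probable nodes; the expected code length is the sum of the merged weights.
merge 5/243 + 19/243 → 8/81
merge 8/81 + 13/81 → 7/27
merge 41/243 + 41/243 → 82/243
merge 43/243 + 55/243 → 98/243
merge 7/27 + 82/243 → 145/243
merge 98/243 + 145/243 → 1
L = 8/81 + 7/27 + 82/243 + 98/243 + 145/243 + 1 = 655/243 ≈ 2.695 bits/symbol.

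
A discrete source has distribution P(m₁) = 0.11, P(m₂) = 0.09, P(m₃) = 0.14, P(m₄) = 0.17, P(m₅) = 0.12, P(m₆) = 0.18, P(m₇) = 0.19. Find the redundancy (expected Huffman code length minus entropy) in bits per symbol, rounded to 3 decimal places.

Entropy H = −Σ p log₂ p ≈ 2.7622 bits.
Huffman merges: 9/100+11/100→1/5; 3/25+7/50→13/50; 17/100+9/50→7/20; 19/100+1/5→39/100; 13/50+7/20→61/100; 39/100+61/100→1. L = 281/100 ≈ 2.8100.
L − H = 2.8100 − 2.7622 = 0.048 bits.

0.048 bits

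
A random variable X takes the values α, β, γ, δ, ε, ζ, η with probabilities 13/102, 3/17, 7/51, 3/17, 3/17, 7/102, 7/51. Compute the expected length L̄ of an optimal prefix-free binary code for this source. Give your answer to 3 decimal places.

Repeatedly combine the two least-probable nodes; the expected code length is the sum of the merged weights.
merge 7/102 + 13/102 → 10/51
merge 7/51 + 7/51 → 14/51
merge 3/17 + 3/17 → 6/17
merge 3/17 + 10/51 → 19/51
merge 14/51 + 6/17 → 32/51
merge 19/51 + 32/51 → 1
L = 10/51 + 14/51 + 6/17 + 19/51 + 32/51 + 1 = 48/17 ≈ 2.824 bits/symbol.

2.824 bits/symbol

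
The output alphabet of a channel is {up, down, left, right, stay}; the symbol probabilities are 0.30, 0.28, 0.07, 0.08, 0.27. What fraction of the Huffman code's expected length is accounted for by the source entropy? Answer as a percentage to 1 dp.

97.9%

Entropy H = −Σ p log₂ p ≈ 2.1054 bits.
Huffman merges: 7/100+2/25→3/20; 3/20+27/100→21/50; 7/25+3/10→29/50; 21/50+29/50→1. L = 43/20 ≈ 2.1500.
Efficiency = H/L = 2.1054/2.1500 = 97.9%.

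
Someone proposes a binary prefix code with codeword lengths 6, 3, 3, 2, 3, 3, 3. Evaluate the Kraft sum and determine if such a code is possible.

0.890625; yes

With common denominator 2^6 = 64: Σ 2^(−ℓᵢ) = 1/64 + 8/64 + 8/64 + 16/64 + 8/64 + 8/64 + 8/64 = 57/64 = 0.890625.
Kraft's inequality requires Σ ≤ 1; here Σ = 0.890625 ≤ 1, so such a prefix code exists.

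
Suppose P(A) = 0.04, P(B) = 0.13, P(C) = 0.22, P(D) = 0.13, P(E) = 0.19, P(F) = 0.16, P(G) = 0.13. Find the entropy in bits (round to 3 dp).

H = −Σ pᵢ log₂ pᵢ.
−0.04·log₂(0.04) = 0.1858
−0.13·log₂(0.13) = 0.3826
−0.22·log₂(0.22) = 0.4806
−0.13·log₂(0.13) = 0.3826
−0.19·log₂(0.19) = 0.4552
−0.16·log₂(0.16) = 0.4230
−0.13·log₂(0.13) = 0.3826
Sum ≈ 2.6925 → 2.693 bits.

2.693 bits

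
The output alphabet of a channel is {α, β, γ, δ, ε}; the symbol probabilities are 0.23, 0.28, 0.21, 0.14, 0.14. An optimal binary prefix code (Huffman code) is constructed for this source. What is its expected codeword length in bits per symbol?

2.28 bits/symbol

Repeatedly combine the two least-probable nodes; the expected code length is the sum of the merged weights.
merge 7/50 + 7/50 → 7/25
merge 21/100 + 23/100 → 11/25
merge 7/25 + 7/25 → 14/25
merge 11/25 + 14/25 → 1
L = 7/25 + 11/25 + 14/25 + 1 = 57/25 = 2.28 bits/symbol.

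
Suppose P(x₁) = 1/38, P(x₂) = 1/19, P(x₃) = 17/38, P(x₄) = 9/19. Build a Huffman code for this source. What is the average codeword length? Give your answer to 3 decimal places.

Repeatedly combine the two least-probable nodes; the expected code length is the sum of the merged weights.
merge 1/38 + 1/19 → 3/38
merge 3/38 + 17/38 → 10/19
merge 9/19 + 10/19 → 1
L = 3/38 + 10/19 + 1 = 61/38 ≈ 1.605 bits/symbol.

1.605 bits/symbol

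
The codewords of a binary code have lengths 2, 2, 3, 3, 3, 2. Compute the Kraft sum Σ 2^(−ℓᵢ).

1.125

With common denominator 2^3 = 8: Σ 2^(−ℓᵢ) = 2/8 + 2/8 + 1/8 + 1/8 + 1/8 + 2/8 = 9/8 = 1.125.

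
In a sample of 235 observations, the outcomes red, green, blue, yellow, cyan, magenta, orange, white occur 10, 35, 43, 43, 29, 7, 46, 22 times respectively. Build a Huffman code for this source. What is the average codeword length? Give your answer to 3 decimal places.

2.860 bits/symbol

Probabilities are the counts divided by 235.
Repeatedly combine the two least-probable nodes; the expected code length is the sum of the merged weights.
merge 7/235 + 2/47 → 17/235
merge 17/235 + 22/235 → 39/235
merge 29/235 + 7/47 → 64/235
merge 39/235 + 43/235 → 82/235
merge 43/235 + 46/235 → 89/235
merge 64/235 + 82/235 → 146/235
merge 89/235 + 146/235 → 1
L = 17/235 + 39/235 + 64/235 + 82/235 + 89/235 + 146/235 + 1 = 672/235 ≈ 2.860 bits/symbol.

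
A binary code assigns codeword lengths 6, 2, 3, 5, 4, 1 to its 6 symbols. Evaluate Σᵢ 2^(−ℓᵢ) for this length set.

0.984375

With common denominator 2^6 = 64: Σ 2^(−ℓᵢ) = 1/64 + 16/64 + 8/64 + 2/64 + 4/64 + 32/64 = 63/64 = 0.984375.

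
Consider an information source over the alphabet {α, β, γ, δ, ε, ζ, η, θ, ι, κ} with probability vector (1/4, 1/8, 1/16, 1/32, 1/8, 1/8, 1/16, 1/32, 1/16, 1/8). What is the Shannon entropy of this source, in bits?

3.0625 bits

Each probability is a power of 1/2, so log₂(1/p) is an integer.
H = Σ p·log₂(1/p) = 1/4·2 + 1/8·3 + 1/16·4 + 1/32·5 + 1/8·3 + 1/8·3 + 1/16·4 + 1/32·5 + 1/16·4 + 1/8·3 = 3.0625 bits.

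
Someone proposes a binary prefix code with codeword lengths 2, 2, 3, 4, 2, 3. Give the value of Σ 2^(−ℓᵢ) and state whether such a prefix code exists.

With common denominator 2^4 = 16: Σ 2^(−ℓᵢ) = 4/16 + 4/16 + 2/16 + 1/16 + 4/16 + 2/16 = 17/16 = 1.0625.
Kraft's inequality requires Σ ≤ 1; here Σ = 1.0625 > 1, so no such prefix code exists.

1.0625; no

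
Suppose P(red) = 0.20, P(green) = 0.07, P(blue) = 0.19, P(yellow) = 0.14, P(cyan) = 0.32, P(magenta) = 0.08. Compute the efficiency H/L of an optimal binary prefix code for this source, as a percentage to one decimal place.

Entropy H = −Σ p log₂ p ≈ 2.4028 bits.
Huffman merges: 7/100+2/25→3/20; 7/50+3/20→29/100; 19/100+1/5→39/100; 29/100+8/25→61/100; 39/100+61/100→1. L = 61/25 ≈ 2.4400.
Efficiency = H/L = 2.4028/2.4400 = 98.5%.

98.5%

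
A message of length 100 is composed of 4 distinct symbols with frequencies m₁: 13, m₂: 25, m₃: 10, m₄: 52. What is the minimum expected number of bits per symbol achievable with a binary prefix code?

1.71 bits/symbol

Probabilities are the counts divided by 100.
Repeatedly combine the two least-probable nodes; the expected code length is the sum of the merged weights.
merge 1/10 + 13/100 → 23/100
merge 23/100 + 1/4 → 12/25
merge 12/25 + 13/25 → 1
L = 23/100 + 12/25 + 1 = 171/100 = 1.71 bits/symbol.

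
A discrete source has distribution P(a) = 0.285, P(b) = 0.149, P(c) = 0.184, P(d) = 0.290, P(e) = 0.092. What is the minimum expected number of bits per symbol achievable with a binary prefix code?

Repeatedly combine the two least-probable nodes; the expected code length is the sum of the merged weights.
merge 23/250 + 149/1000 → 241/1000
merge 23/125 + 241/1000 → 17/40
merge 57/200 + 29/100 → 23/40
merge 17/40 + 23/40 → 1
L = 241/1000 + 17/40 + 23/40 + 1 = 2241/1000 = 2.241 bits/symbol.

2.241 bits/symbol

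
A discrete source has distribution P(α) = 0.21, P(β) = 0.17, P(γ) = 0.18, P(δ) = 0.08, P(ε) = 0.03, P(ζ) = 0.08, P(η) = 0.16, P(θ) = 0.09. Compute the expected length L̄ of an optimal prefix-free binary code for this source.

Repeatedly combine the two least-probable nodes; the expected code length is the sum of the merged weights.
merge 3/100 + 2/25 → 11/100
merge 2/25 + 9/100 → 17/100
merge 11/100 + 4/25 → 27/100
merge 17/100 + 17/100 → 17/50
merge 9/50 + 21/100 → 39/100
merge 27/100 + 17/50 → 61/100
merge 39/100 + 61/100 → 1
L = 11/100 + 17/100 + 27/100 + 17/50 + 39/100 + 61/100 + 1 = 289/100 = 2.89 bits/symbol.

2.89 bits/symbol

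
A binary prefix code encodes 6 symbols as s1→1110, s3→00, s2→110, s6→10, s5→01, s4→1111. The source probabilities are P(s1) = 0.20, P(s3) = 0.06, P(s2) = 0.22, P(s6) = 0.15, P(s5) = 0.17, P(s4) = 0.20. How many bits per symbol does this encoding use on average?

3.02 bits/symbol

L̄ = Σ pᵢ·ℓᵢ = 0.20·4 + 0.06·2 + 0.22·3 + 0.15·2 + 0.17·2 + 0.20·4 = 3.02 bits/symbol.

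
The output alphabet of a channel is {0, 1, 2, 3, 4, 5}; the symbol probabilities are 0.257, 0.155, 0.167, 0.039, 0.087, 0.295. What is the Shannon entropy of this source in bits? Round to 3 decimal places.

2.360 bits

H = −Σ pᵢ log₂ pᵢ.
−0.257·log₂(0.257) = 0.5038
−0.155·log₂(0.155) = 0.4169
−0.167·log₂(0.167) = 0.4312
−0.039·log₂(0.039) = 0.1825
−0.087·log₂(0.087) = 0.3065
−0.295·log₂(0.295) = 0.5196
Sum ≈ 2.3604 → 2.360 bits.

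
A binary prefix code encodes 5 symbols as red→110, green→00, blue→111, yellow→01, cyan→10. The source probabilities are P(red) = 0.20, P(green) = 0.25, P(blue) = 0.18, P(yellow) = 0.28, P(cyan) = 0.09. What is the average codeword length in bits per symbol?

L̄ = Σ pᵢ·ℓᵢ = 0.20·3 + 0.25·2 + 0.18·3 + 0.28·2 + 0.09·2 = 2.38 bits/symbol.

2.38 bits/symbol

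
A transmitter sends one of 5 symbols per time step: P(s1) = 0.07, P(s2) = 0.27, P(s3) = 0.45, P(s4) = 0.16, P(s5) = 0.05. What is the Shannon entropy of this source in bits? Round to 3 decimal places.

H = −Σ pᵢ log₂ pᵢ.
−0.07·log₂(0.07) = 0.2686
−0.27·log₂(0.27) = 0.5100
−0.45·log₂(0.45) = 0.5184
−0.16·log₂(0.16) = 0.4230
−0.05·log₂(0.05) = 0.2161
Sum ≈ 1.9361 → 1.936 bits.

1.936 bits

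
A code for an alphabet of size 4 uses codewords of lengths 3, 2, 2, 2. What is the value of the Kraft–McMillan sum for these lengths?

0.875

With common denominator 2^3 = 8: Σ 2^(−ℓᵢ) = 1/8 + 2/8 + 2/8 + 2/8 = 7/8 = 0.875.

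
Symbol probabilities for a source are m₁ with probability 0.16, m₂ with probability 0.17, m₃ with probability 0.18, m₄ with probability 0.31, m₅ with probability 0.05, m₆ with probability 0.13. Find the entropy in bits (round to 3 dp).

H = −Σ pᵢ log₂ pᵢ.
−0.16·log₂(0.16) = 0.4230
−0.17·log₂(0.17) = 0.4346
−0.18·log₂(0.18) = 0.4453
−0.31·log₂(0.31) = 0.5238
−0.05·log₂(0.05) = 0.2161
−0.13·log₂(0.13) = 0.3826
Sum ≈ 2.4254 → 2.425 bits.

2.425 bits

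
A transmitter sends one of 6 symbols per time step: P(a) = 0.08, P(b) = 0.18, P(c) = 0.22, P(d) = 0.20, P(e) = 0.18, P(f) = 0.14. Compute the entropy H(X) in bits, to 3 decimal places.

H = −Σ pᵢ log₂ pᵢ.
−0.08·log₂(0.08) = 0.2915
−0.18·log₂(0.18) = 0.4453
−0.22·log₂(0.22) = 0.4806
−0.20·log₂(0.20) = 0.4644
−0.18·log₂(0.18) = 0.4453
−0.14·log₂(0.14) = 0.3971
Sum ≈ 2.5242 → 2.524 bits.

2.524 bits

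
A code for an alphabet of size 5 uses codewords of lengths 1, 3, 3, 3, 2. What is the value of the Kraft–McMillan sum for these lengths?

With common denominator 2^3 = 8: Σ 2^(−ℓᵢ) = 4/8 + 1/8 + 1/8 + 1/8 + 2/8 = 9/8 = 1.125.

1.125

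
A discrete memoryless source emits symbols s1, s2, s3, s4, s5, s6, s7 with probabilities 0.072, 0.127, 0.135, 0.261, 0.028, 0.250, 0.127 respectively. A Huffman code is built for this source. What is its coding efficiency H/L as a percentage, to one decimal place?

99.3%

Entropy H = −Σ p log₂ p ≈ 2.5697 bits.
Huffman merges: 7/250+9/125→1/10; 1/10+127/1000→227/1000; 127/1000+27/200→131/500; 227/1000+1/4→477/1000; 261/1000+131/500→523/1000; 477/1000+523/1000→1. L = 2589/1000 ≈ 2.5890.
Efficiency = H/L = 2.5697/2.5890 = 99.3%.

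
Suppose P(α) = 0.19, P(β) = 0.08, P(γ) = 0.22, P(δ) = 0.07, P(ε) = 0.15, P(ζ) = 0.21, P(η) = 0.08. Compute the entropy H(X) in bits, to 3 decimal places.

2.671 bits

H = −Σ pᵢ log₂ pᵢ.
−0.19·log₂(0.19) = 0.4552
−0.08·log₂(0.08) = 0.2915
−0.22·log₂(0.22) = 0.4806
−0.07·log₂(0.07) = 0.2686
−0.15·log₂(0.15) = 0.4105
−0.21·log₂(0.21) = 0.4728
−0.08·log₂(0.08) = 0.2915
Sum ≈ 2.6707 → 2.671 bits.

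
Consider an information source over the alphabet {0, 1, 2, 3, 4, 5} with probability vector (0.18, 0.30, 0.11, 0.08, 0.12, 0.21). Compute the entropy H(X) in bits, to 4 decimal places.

2.4481 bits

H = −Σ pᵢ log₂ pᵢ.
−0.18·log₂(0.18) = 0.4453
−0.30·log₂(0.30) = 0.5211
−0.11·log₂(0.11) = 0.3503
−0.08·log₂(0.08) = 0.2915
−0.12·log₂(0.12) = 0.3671
−0.21·log₂(0.21) = 0.4728
Sum ≈ 2.4481 → 2.4481 bits.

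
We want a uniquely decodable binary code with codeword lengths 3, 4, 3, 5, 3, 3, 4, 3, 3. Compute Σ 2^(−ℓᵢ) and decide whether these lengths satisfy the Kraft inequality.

With common denominator 2^5 = 32: Σ 2^(−ℓᵢ) = 4/32 + 2/32 + 4/32 + 1/32 + 4/32 + 4/32 + 2/32 + 4/32 + 4/32 = 29/32 = 0.90625.
Kraft's inequality requires Σ ≤ 1; here Σ = 0.90625 ≤ 1, so such a prefix code exists.

0.90625; yes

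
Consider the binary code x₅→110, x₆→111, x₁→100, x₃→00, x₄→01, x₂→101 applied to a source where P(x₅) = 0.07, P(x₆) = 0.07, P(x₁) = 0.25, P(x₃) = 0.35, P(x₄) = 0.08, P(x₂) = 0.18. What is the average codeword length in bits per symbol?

2.57 bits/symbol

L̄ = Σ pᵢ·ℓᵢ = 0.07·3 + 0.07·3 + 0.25·3 + 0.35·2 + 0.08·2 + 0.18·3 = 2.57 bits/symbol.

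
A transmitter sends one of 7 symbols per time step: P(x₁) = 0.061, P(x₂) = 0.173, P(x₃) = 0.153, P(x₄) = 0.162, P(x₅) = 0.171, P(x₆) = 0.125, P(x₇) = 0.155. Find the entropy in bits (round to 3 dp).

H = −Σ pᵢ log₂ pᵢ.
−0.061·log₂(0.061) = 0.2461
−0.173·log₂(0.173) = 0.4379
−0.153·log₂(0.153) = 0.4144
−0.162·log₂(0.162) = 0.4254
−0.171·log₂(0.171) = 0.4357
−0.125·log₂(0.125) = 0.3750
−0.155·log₂(0.155) = 0.4169
Sum ≈ 2.7514 → 2.751 bits.

2.751 bits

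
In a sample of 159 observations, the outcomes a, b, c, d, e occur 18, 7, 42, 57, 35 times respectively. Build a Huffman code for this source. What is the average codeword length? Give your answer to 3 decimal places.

Probabilities are the counts divided by 159.
Repeatedly combine the two least-probable nodes; the expected code length is the sum of the merged weights.
merge 7/159 + 6/53 → 25/159
merge 25/159 + 35/159 → 20/53
merge 14/53 + 19/53 → 33/53
merge 20/53 + 33/53 → 1
L = 25/159 + 20/53 + 33/53 + 1 = 343/159 ≈ 2.157 bits/symbol.

2.157 bits/symbol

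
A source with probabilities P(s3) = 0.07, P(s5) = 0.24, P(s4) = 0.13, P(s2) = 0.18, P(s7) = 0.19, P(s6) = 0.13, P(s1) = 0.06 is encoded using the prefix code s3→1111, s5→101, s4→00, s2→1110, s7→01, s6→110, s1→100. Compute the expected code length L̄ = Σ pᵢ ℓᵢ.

L̄ = Σ pᵢ·ℓᵢ = 0.07·4 + 0.24·3 + 0.13·2 + 0.18·4 + 0.19·2 + 0.13·3 + 0.06·3 = 2.93 bits/symbol.

2.93 bits/symbol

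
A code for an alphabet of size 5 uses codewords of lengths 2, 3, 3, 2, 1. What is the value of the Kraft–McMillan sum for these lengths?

1.25

With common denominator 2^3 = 8: Σ 2^(−ℓᵢ) = 2/8 + 1/8 + 1/8 + 2/8 + 4/8 = 10/8 = 1.25.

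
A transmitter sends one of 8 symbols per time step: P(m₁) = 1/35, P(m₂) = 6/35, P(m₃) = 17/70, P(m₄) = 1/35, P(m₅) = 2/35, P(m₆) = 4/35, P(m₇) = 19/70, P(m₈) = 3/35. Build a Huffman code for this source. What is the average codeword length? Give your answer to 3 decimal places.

2.657 bits/symbol

Repeatedly combine the two least-probable nodes; the expected code length is the sum of the merged weights.
merge 1/35 + 1/35 → 2/35
merge 2/35 + 2/35 → 4/35
merge 3/35 + 4/35 → 1/5
merge 4/35 + 6/35 → 2/7
merge 1/5 + 17/70 → 31/70
merge 19/70 + 2/7 → 39/70
merge 31/70 + 39/70 → 1
L = 2/35 + 4/35 + 1/5 + 2/7 + 31/70 + 39/70 + 1 = 93/35 ≈ 2.657 bits/symbol.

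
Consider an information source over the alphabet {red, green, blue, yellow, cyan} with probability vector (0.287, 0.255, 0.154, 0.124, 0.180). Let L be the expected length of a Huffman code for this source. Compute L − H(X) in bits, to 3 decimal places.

Entropy H = −Σ p log₂ p ≈ 2.2540 bits.
Huffman merges: 31/250+77/500→139/500; 9/50+51/200→87/200; 139/500+287/1000→113/200; 87/200+113/200→1. L = 1139/500 ≈ 2.2780.
L − H = 2.2780 − 2.2540 = 0.024 bits.

0.024 bits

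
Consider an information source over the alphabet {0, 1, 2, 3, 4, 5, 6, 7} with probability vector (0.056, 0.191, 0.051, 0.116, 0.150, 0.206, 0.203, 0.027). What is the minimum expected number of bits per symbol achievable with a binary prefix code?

Repeatedly combine the two least-probable nodes; the expected code length is the sum of the merged weights.
merge 27/1000 + 51/1000 → 39/500
merge 7/125 + 39/500 → 67/500
merge 29/250 + 67/500 → 1/4
merge 3/20 + 191/1000 → 341/1000
merge 203/1000 + 103/500 → 409/1000
merge 1/4 + 341/1000 → 591/1000
merge 409/1000 + 591/1000 → 1
L = 39/500 + 67/500 + 1/4 + 341/1000 + 409/1000 + 591/1000 + 1 = 2803/1000 = 2.803 bits/symbol.

2.803 bits/symbol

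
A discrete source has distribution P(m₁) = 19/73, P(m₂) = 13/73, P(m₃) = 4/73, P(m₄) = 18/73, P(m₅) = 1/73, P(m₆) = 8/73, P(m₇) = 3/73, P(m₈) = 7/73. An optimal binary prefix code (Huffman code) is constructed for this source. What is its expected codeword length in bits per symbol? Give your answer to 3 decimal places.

Repeatedly combine the two least-probable nodes; the expected code length is the sum of the merged weights.
merge 1/73 + 3/73 → 4/73
merge 4/73 + 4/73 → 8/73
merge 7/73 + 8/73 → 15/73
merge 8/73 + 13/73 → 21/73
merge 15/73 + 18/73 → 33/73
merge 19/73 + 21/73 → 40/73
merge 33/73 + 40/73 → 1
L = 4/73 + 8/73 + 15/73 + 21/73 + 33/73 + 40/73 + 1 = 194/73 ≈ 2.658 bits/symbol.

2.658 bits/symbol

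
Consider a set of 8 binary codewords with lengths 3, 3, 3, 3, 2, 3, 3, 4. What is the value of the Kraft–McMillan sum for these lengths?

With common denominator 2^4 = 16: Σ 2^(−ℓᵢ) = 2/16 + 2/16 + 2/16 + 2/16 + 4/16 + 2/16 + 2/16 + 1/16 = 17/16 = 1.0625.

1.0625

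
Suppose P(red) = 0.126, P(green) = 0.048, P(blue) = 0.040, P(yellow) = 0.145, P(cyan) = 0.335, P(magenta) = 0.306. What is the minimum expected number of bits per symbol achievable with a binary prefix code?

Repeatedly combine the two least-probable nodes; the expected code length is the sum of the merged weights.
merge 1/25 + 6/125 → 11/125
merge 11/125 + 63/500 → 107/500
merge 29/200 + 107/500 → 359/1000
merge 153/500 + 67/200 → 641/1000
merge 359/1000 + 641/1000 → 1
L = 11/125 + 107/500 + 359/1000 + 641/1000 + 1 = 1151/500 = 2.302 bits/symbol.

2.302 bits/symbol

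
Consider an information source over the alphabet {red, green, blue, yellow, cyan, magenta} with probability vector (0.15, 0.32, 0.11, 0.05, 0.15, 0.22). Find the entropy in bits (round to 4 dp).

2.3941 bits

H = −Σ pᵢ log₂ pᵢ.
−0.15·log₂(0.15) = 0.4105
−0.32·log₂(0.32) = 0.5260
−0.11·log₂(0.11) = 0.3503
−0.05·log₂(0.05) = 0.2161
−0.15·log₂(0.15) = 0.4105
−0.22·log₂(0.22) = 0.4806
Sum ≈ 2.3941 → 2.3941 bits.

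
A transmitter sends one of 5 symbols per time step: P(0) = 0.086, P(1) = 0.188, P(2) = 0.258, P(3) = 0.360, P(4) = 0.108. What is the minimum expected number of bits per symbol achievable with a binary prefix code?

2.194 bits/symbol

Repeatedly combine the two least-probable nodes; the expected code length is the sum of the merged weights.
merge 43/500 + 27/250 → 97/500
merge 47/250 + 97/500 → 191/500
merge 129/500 + 9/25 → 309/500
merge 191/500 + 309/500 → 1
L = 97/500 + 191/500 + 309/500 + 1 = 1097/500 = 2.194 bits/symbol.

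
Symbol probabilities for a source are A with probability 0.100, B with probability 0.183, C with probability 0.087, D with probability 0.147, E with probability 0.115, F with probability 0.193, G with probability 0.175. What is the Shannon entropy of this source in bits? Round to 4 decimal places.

H = −Σ pᵢ log₂ pᵢ.
−0.100·log₂(0.100) = 0.3322
−0.183·log₂(0.183) = 0.4484
−0.087·log₂(0.087) = 0.3065
−0.147·log₂(0.147) = 0.4066
−0.115·log₂(0.115) = 0.3588
−0.193·log₂(0.193) = 0.4581
−0.175·log₂(0.175) = 0.4401
Sum ≈ 2.7506 → 2.7506 bits.

2.7506 bits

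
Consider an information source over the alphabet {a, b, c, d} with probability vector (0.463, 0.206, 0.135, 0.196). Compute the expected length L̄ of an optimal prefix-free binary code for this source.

1.868 bits/symbol

Repeatedly combine the two least-probable nodes; the expected code length is the sum of the merged weights.
merge 27/200 + 49/250 → 331/1000
merge 103/500 + 331/1000 → 537/1000
merge 463/1000 + 537/1000 → 1
L = 331/1000 + 537/1000 + 1 = 467/250 = 1.868 bits/symbol.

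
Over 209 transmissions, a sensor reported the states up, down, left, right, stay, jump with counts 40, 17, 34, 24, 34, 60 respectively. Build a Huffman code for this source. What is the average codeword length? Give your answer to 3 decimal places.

2.522 bits/symbol

Probabilities are the counts divided by 209.
Repeatedly combine the two least-probable nodes; the expected code length is the sum of the merged weights.
merge 17/209 + 24/209 → 41/209
merge 34/209 + 34/209 → 68/209
merge 40/209 + 41/209 → 81/209
merge 60/209 + 68/209 → 128/209
merge 81/209 + 128/209 → 1
L = 41/209 + 68/209 + 81/209 + 128/209 + 1 = 527/209 ≈ 2.522 bits/symbol.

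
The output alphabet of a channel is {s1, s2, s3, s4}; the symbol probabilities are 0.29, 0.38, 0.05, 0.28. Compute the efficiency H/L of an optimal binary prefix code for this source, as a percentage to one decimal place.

91.2%

Entropy H = −Σ p log₂ p ≈ 1.7787 bits.
Huffman merges: 1/20+7/25→33/100; 29/100+33/100→31/50; 19/50+31/50→1. L = 39/20 ≈ 1.9500.
Efficiency = H/L = 1.7787/1.9500 = 91.2%.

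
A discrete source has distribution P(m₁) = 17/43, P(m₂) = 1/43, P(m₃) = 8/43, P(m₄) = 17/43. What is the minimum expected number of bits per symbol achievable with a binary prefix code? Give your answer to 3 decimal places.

1.814 bits/symbol

Repeatedly combine the two least-probable nodes; the expected code length is the sum of the merged weights.
merge 1/43 + 8/43 → 9/43
merge 9/43 + 17/43 → 26/43
merge 17/43 + 26/43 → 1
L = 9/43 + 26/43 + 1 = 78/43 ≈ 1.814 bits/symbol.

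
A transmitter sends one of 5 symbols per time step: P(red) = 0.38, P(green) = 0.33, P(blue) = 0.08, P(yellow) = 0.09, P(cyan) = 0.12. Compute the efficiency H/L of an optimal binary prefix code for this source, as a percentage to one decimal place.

97.6%

Entropy H = −Σ p log₂ p ≈ 2.0295 bits.
Huffman merges: 2/25+9/100→17/100; 3/25+17/100→29/100; 29/100+33/100→31/50; 19/50+31/50→1. L = 52/25 ≈ 2.0800.
Efficiency = H/L = 2.0295/2.0800 = 97.6%.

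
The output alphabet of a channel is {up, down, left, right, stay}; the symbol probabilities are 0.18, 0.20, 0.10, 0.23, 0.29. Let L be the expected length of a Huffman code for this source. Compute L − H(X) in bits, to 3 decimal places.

Entropy H = −Σ p log₂ p ≈ 2.2475 bits.
Huffman merges: 1/10+9/50→7/25; 1/5+23/100→43/100; 7/25+29/100→57/100; 43/100+57/100→1. L = 57/25 ≈ 2.2800.
L − H = 2.2800 − 2.2475 = 0.033 bits.

0.033 bits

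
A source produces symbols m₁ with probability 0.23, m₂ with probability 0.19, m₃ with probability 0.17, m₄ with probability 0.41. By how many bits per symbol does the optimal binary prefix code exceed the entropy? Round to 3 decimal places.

0.045 bits

Entropy H = −Σ p log₂ p ≈ 1.9049 bits.
Huffman merges: 17/100+19/100→9/25; 23/100+9/25→59/100; 41/100+59/100→1. L = 39/20 ≈ 1.9500.
L − H = 1.9500 − 1.9049 = 0.045 bits.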